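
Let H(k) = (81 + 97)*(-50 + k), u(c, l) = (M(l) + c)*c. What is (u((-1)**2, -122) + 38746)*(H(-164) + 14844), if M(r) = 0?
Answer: -900790256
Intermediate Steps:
u(c, l) = c**2 (u(c, l) = (0 + c)*c = c*c = c**2)
H(k) = -8900 + 178*k (H(k) = 178*(-50 + k) = -8900 + 178*k)
(u((-1)**2, -122) + 38746)*(H(-164) + 14844) = (((-1)**2)**2 + 38746)*((-8900 + 178*(-164)) + 14844) = (1**2 + 38746)*((-8900 - 29192) + 14844) = (1 + 38746)*(-38092 + 14844) = 38747*(-23248) = -900790256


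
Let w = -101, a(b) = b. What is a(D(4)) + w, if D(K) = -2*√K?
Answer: -105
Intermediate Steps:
a(D(4)) + w = -2*√4 - 101 = -2*2 - 101 = -4 - 101 = -105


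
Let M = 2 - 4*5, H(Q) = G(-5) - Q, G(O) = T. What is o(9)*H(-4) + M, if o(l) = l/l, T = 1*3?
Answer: -11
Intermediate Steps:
T = 3
G(O) = 3
H(Q) = 3 - Q
M = -18 (M = 2 - 20 = -18)
o(l) = 1
o(9)*H(-4) + M = 1*(3 - 1*(-4)) - 18 = 1*(3 + 4) - 18 = 1*7 - 18 = 7 - 18 = -11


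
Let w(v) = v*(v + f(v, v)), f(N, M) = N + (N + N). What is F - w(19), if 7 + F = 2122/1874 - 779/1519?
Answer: -2064330917/1423303 ≈ -1450.4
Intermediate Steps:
f(N, M) = 3*N (f(N, M) = N + 2*N = 3*N)
w(v) = 4*v**2 (w(v) = v*(v + 3*v) = v*(4*v) = 4*v**2)
F = -9081385/1423303 (F = -7 + (2122/1874 - 779/1519) = -7 + (2122*(1/1874) - 779*1/1519) = -7 + (1061/937 - 779/1519) = -7 + 881736/1423303 = -9081385/1423303 ≈ -6.3805)
F - w(19) = -9081385/1423303 - 4*19**2 = -9081385/1423303 - 4*361 = -9081385/1423303 - 1*1444 = -9081385/1423303 - 1444 = -2064330917/1423303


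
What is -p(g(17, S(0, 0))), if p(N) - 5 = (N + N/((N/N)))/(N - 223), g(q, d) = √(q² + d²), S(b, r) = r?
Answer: -498/103 ≈ -4.8350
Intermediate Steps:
g(q, d) = √(d² + q²)
p(N) = 5 + 2*N/(-223 + N) (p(N) = 5 + (N + N/((N/N)))/(N - 223) = 5 + (N + N/1)/(-223 + N) = 5 + (N + N*1)/(-223 + N) = 5 + (N + N)/(-223 + N) = 5 + (2*N)/(-223 + N) = 5 + 2*N/(-223 + N))
-p(g(17, S(0, 0))) = -(-1115 + 7*√(0² + 17²))/(-223 + √(0² + 17²)) = -(-1115 + 7*√(0 + 289))/(-223 + √(0 + 289)) = -(-1115 + 7*√289)/(-223 + √289) = -(-1115 + 7*17)/(-223 + 17) = -(-1115 + 119)/(-206) = -(-1)*(-996)/206 = -1*498/103 = -498/103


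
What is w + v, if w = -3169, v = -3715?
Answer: -6884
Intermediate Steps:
w + v = -3169 - 3715 = -6884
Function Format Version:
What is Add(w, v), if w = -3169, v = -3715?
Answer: -6884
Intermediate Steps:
Add(w, v) = Add(-3169, -3715) = -6884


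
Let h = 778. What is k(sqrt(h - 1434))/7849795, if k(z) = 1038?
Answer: 1038/7849795 ≈ 0.00013223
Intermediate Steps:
k(sqrt(h - 1434))/7849795 = 1038/7849795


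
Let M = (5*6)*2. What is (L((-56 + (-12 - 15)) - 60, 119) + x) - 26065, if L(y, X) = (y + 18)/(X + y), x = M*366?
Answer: -98395/24 ≈ -4099.8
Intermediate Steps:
M = 60 (M = 30*2 = 60)
x = 21960 (x = 60*366 = 21960)
L(y, X) = (18 + y)/(X + y)
(L((-56 + (-12 - 15)) - 60, 119) + x) - 26065 = ((18 + ((-56 + (-12 - 15)) - 60))/(119 + ((-56 + (-12 - 15)) - 60)) + 21960) - 26065 = ((18 + ((-56 - 27) - 60))/(119 + ((-56 - 27) - 60)) + 21960) - 26065 = ((18 + (-83 - 60))/(119 + (-83 - 60)) + 21960) - 26065 = ((18 - 143)/(119 - 143) + 21960) - 26065 = (-125/(-24) + 21960) - 26065 = (-1/24*(-125) + 21960) - 26065 = (125/24 + 21960) - 26065 = 527165/24 - 26065 = -98395/24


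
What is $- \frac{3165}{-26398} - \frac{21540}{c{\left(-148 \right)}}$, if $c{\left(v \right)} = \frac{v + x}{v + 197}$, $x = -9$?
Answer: $\frac{27862529985}{4144486} \approx 6722.8$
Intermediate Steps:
$c{\left(v \right)} = \frac{-9 + v}{197 + v}$ ($c{\left(v \right)} = \frac{v - 9}{v + 197} = \frac{-9 + v}{197 + v}$)
$- \frac{3165}{-26398} - \frac{21540}{c{\left(-148 \right)}} = - \frac{3165}{-26398} - \frac{21540}{\frac{1}{197 - 148} \left(-9 - 148\right)} = \left(-3165\right) \left(- \frac{1}{26398}\right) - \frac{21540}{\frac{1}{49} \left(-157\right)} = \frac{3165}{26398} - \frac{21540}{\frac{1}{49} \left(-157\right)} = \frac{3165}{26398} - \frac{21540}{- \frac{157}{49}} = \frac{3165}{26398} - - \frac{1055460}{157} = \frac{3165}{26398} + \frac{1055460}{157} = \frac{27862529985}{4144486}$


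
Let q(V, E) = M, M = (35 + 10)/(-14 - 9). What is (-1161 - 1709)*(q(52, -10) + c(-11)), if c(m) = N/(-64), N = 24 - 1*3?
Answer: 4825905/736 ≈ 6556.9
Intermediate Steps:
N = 21 (N = 24 - 3 = 21)
c(m) = -21/64 (c(m) = 21/(-64) = 21*(-1/64) = -21/64)
M = -45/23 (M = 45/(-23) = 45*(-1/23) = -45/23 ≈ -1.9565)
q(V, E) = -45/23
(-1161 - 1709)*(q(52, -10) + c(-11)) = (-1161 - 1709)*(-45/23 - 21/64) = -2870*(-3363/1472) = 4825905/736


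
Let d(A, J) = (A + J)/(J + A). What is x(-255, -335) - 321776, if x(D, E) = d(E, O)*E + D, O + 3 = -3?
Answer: -322366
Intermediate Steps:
O = -6 (O = -3 - 3 = -6)
d(A, J) = 1 (d(A, J) = (A + J)/(A + J) = 1)
x(D, E) = D + E (x(D, E) = 1*E + D = E + D = D + E)
x(-255, -335) - 321776 = (-255 - 335) - 321776 = -590 - 321776 = -322366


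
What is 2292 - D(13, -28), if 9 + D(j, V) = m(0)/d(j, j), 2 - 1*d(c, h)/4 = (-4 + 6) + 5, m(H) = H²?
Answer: 2301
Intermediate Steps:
d(c, h) = -20 (d(c, h) = 8 - 4*((-4 + 6) + 5) = 8 - 4*(2 + 5) = 8 - 4*7 = 8 - 28 = -20)
D(j, V) = -9 (D(j, V) = -9 + 0²/(-20) = -9 + 0*(-1/20) = -9 + 0 = -9)
2292 - D(13, -28) = 2292 - 1*(-9) = 2292 + 9 = 2301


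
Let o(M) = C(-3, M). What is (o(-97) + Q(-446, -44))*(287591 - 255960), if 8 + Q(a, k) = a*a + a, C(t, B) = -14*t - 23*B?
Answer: 6349448785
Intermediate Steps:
C(t, B) = -23*B - 14*t
Q(a, k) = -8 + a + a² (Q(a, k) = -8 + (a*a + a) = -8 + (a² + a) = -8 + (a + a²) = -8 + a + a²)
o(M) = 42 - 23*M (o(M) = -23*M - 14*(-3) = -23*M + 42 = 42 - 23*M)
(o(-97) + Q(-446, -44))*(287591 - 255960) = ((42 - 23*(-97)) + (-8 - 446 + (-446)²))*(287591 - 255960) = ((42 + 2231) + (-8 - 446 + 198916))*31631 = (2273 + 198462)*31631 = 200735*31631 = 6349448785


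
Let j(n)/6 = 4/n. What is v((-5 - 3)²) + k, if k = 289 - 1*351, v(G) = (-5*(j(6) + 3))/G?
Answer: -4003/64 ≈ -62.547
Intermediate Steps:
j(n) = 24/n (j(n) = 6*(4/n) = 24/n)
v(G) = -35/G (v(G) = (-5*(24/6 + 3))/G = (-5*(24*(⅙) + 3))/G = (-5*(4 + 3))/G = (-5*7)/G = -35/G)
k = -62 (k = 289 - 351 = -62)
v((-5 - 3)²) + k = -35/(-5 - 3)² - 62 = -35/((-8)²) - 62 = -35/64 - 62 = -4003/64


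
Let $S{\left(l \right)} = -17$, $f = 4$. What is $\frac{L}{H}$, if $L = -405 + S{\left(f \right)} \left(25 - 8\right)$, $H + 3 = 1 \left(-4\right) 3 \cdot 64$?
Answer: $\frac{694}{771} \approx 0.90013$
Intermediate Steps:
$H = -771$ ($H = -3 + 1 \left(-4\right) 3 \cdot 64 = -3 + \left(-4\right) 3 \cdot 64 = -3 - 768 = -771$)
$L = -694$ ($L = -405 - 17 \left(25 - 8\right) = -405 - 289 = -694$)
$\frac{L}{H} = - \frac{694}{-771} = \left(-694\right) \left(- \frac{1}{771}\right) = \frac{694}{771}$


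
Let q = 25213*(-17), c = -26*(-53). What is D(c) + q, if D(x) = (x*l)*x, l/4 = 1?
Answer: 7166915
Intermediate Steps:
l = 4 (l = 4*1 = 4)
c = 1378 (c = -1*(-1378) = 1378)
D(x) = 4*x² (D(x) = (x*4)*x = (4*x)*x = 4*x²)
q = -428621
D(c) + q = 4*1378² - 428621 = 4*1898884 - 428621 = 7595536 - 428621 = 7166915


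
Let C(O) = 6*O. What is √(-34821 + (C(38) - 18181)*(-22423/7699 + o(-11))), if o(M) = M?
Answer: 11*√105297814083/7699 ≈ 463.63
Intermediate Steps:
√(-34821 + (C(38) - 18181)*(-22423/7699 + o(-11))) = √(-34821 + (6*38 - 18181)*(-22423/7699 - 11)) = √(-34821 + (228 - 18181)*(-22423*1/7699 - 11)) = √(-34821 - 17953*(-22423/7699 - 11)) = √(-34821 - 17953*(-107112/7699)) = √(-34821 + 1922981736/7699) = √(1654894857/7699) = 11*√105297814083/7699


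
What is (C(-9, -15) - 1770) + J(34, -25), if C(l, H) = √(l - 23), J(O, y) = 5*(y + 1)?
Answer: -1890 + 4*I*√2 ≈ -1890.0 + 5.6569*I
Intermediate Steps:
J(O, y) = 5 + 5*y (J(O, y) = 5*(1 + y) = 5 + 5*y)
C(l, H) = √(-23 + l)
(C(-9, -15) - 1770) + J(34, -25) = (√(-23 - 9) - 1770) + (5 + 5*(-25)) = (√(-32) - 1770) + (5 - 125) = (4*I*√2 - 1770) - 120 = (-1770 + 4*I*√2) - 120 = -1890 + 4*I*√2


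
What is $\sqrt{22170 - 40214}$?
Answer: $2 i \sqrt{4511} \approx 134.33 i$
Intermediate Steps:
$\sqrt{22170 - 40214} = \sqrt{-18044} = 2 i \sqrt{4511}$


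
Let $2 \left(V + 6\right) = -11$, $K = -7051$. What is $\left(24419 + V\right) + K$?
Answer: $\frac{34713}{2} \approx 17357.0$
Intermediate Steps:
$V = - \frac{23}{2}$ ($V = -6 + \frac{1}{2} \left(-11\right) = -6 - \frac{11}{2} = - \frac{23}{2} \approx -11.5$)
$\left(24419 + V\right) + K = \left(24419 - \frac{23}{2}\right) - 7051 = \frac{48815}{2} - 7051 = \frac{34713}{2}$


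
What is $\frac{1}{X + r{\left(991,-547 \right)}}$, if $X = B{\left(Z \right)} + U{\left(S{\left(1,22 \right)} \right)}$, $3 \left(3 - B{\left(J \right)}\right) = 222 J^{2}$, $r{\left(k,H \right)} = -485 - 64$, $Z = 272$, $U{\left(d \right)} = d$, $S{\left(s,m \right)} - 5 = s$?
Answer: $- \frac{1}{5475356} \approx -1.8264 \cdot 10^{-7}$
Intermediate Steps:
$S{\left(s,m \right)} = 5 + s$
$r{\left(k,H \right)} = -549$ ($r{\left(k,H \right)} = -485 - 64 = -549$)
$B{\left(J \right)} = 3 - 74 J^{2}$ ($B{\left(J \right)} = 3 - \frac{222 J^{2}}{3} = 3 - 74 J^{2}$)
$X = -5474807$ ($X = \left(3 - 74 \cdot 272^{2}\right) + \left(5 + 1\right) = \left(3 - 5474816\right) + 6 = -5474813 + 6 = -5474807$)
$\frac{1}{X + r{\left(991,-547 \right)}} = \frac{1}{-5474807 - 549} = \frac{1}{-5475356} = - \frac{1}{5475356}$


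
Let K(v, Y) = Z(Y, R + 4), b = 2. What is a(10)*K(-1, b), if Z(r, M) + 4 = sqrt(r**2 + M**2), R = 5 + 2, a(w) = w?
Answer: -40 + 50*sqrt(5) ≈ 71.803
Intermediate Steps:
R = 7
Z(r, M) = -4 + sqrt(M**2 + r**2) (Z(r, M) = -4 + sqrt(r**2 + M**2) = -4 + sqrt(M**2 + r**2))
K(v, Y) = -4 + sqrt(121 + Y**2) (K(v, Y) = -4 + sqrt((7 + 4)**2 + Y**2) = -4 + sqrt(11**2 + Y**2) = -4 + sqrt(121 + Y**2))
a(10)*K(-1, b) = 10*(-4 + sqrt(121 + 2**2)) = 10*(-4 + sqrt(121 + 4)) = 10*(-4 + sqrt(125)) = 10*(-4 + 5*sqrt(5)) = -40 + 50*sqrt(5)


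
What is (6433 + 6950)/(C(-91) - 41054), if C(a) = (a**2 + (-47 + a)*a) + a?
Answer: -13383/20306 ≈ -0.65907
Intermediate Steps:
C(a) = a + a**2 + a*(-47 + a) (C(a) = (a**2 + a*(-47 + a)) + a = a + a**2 + a*(-47 + a))
(6433 + 6950)/(C(-91) - 41054) = (6433 + 6950)/(2*(-91)*(-23 - 91) - 41054) = 13383/(2*(-91)*(-114) - 41054) = 13383/(20748 - 41054) = 13383/(-20306) = 13383*(-1/20306) = -13383/20306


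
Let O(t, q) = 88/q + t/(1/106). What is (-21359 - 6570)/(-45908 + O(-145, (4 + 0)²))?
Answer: 55858/122545 ≈ 0.45582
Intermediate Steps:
O(t, q) = 88/q + 106*t (O(t, q) = 88/q + t/(1/106) = 88/q + t*106 = 88/q + 106*t)
(-21359 - 6570)/(-45908 + O(-145, (4 + 0)²)) = (-21359 - 6570)/(-45908 + (88/((4 + 0)²) + 106*(-145))) = -27929/(-45908 + (88/(4²) - 15370)) = -27929/(-45908 + (88/16 - 15370)) = -27929/(-45908 + (88*(1/16) - 15370)) = -27929/(-45908 + (11/2 - 15370)) = -27929/(-45908 - 30729/2) = -27929/(-122545/2) = -27929*(-2/122545) = 55858/122545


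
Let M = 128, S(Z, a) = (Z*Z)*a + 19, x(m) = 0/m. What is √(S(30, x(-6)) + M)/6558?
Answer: 7*√3/6558 ≈ 0.0018488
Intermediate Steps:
x(m) = 0
S(Z, a) = 19 + a*Z² (S(Z, a) = Z²*a + 19 = a*Z² + 19 = 19 + a*Z²)
√(S(30, x(-6)) + M)/6558 = √((19 + 0*30²) + 128)/6558 = √((19 + 0*900) + 128)*(1/6558) = √((19 + 0) + 128)*(1/6558) = √(19 + 128)*(1/6558) = √147*(1/6558) = (7*√3)*(1/6558) = 7*√3/6558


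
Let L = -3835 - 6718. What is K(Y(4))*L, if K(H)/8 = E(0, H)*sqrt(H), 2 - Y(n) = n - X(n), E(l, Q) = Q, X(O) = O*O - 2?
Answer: -2026176*sqrt(3) ≈ -3.5094e+6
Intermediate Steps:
L = -10553
X(O) = -2 + O**2 (X(O) = O**2 - 2 = -2 + O**2)
Y(n) = n**2 - n (Y(n) = 2 - (n - (-2 + n**2)) = 2 - (n + (2 - n**2)) = 2 - (2 + n - n**2) = 2 + (-2 + n**2 - n) = n**2 - n)
K(H) = 8*H**(3/2) (K(H) = 8*(H*sqrt(H)) = 8*H**(3/2))
K(Y(4))*L = (8*(4*(-1 + 4))**(3/2))*(-10553) = (8*(4*3)**(3/2))*(-10553) = (8*12**(3/2))*(-10553) = (8*(24*sqrt(3)))*(-10553) = (192*sqrt(3))*(-10553) = -2026176*sqrt(3)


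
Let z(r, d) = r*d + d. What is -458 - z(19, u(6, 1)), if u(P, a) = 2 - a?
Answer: -478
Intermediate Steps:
z(r, d) = d + d*r (z(r, d) = d*r + d = d + d*r)
-458 - z(19, u(6, 1)) = -458 - (2 - 1*1)*(1 + 19) = -458 - (2 - 1)*20 = -458 - 20 = -478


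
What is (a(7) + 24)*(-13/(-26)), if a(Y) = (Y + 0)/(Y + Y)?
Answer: 49/4 ≈ 12.250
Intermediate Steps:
a(Y) = ½ (a(Y) = Y/((2*Y)) = Y*(1/(2*Y)) = ½)
(a(7) + 24)*(-13/(-26)) = (½ + 24)*(-13/(-26)) = 49*(-13*(-1/26))/2 = (49/2)*(½) = 49/4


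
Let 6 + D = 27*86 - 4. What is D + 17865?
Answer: 20177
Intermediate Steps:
D = 2312 (D = -6 + (27*86 - 4) = -6 + (2322 - 4) = -6 + 2318 = 2312)
D + 17865 = 2312 + 17865 = 20177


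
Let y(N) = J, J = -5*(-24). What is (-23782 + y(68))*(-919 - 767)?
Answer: 39894132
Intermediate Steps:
J = 120
y(N) = 120
(-23782 + y(68))*(-919 - 767) = (-23782 + 120)*(-919 - 767) = -23662*(-1686) = 39894132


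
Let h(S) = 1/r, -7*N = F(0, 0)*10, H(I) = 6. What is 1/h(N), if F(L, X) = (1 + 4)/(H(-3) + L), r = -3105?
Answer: -3105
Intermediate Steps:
F(L, X) = 5/(6 + L) (F(L, X) = (1 + 4)/(6 + L) = 5/(6 + L))
N = -25/21 (N = -5/(6 + 0)*10/7 = -5/6*10/7 = -5*(1/6)*10/7 = -5*10/42 = -1/7*25/3 = -25/21 ≈ -1.1905)
h(S) = -1/3105 (h(S) = 1/(-3105) = -1/3105)
1/h(N) = 1/(-1/3105) = -3105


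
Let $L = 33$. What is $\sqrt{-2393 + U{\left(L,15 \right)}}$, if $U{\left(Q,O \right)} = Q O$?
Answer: $i \sqrt{1898} \approx 43.566 i$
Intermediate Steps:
$U{\left(Q,O \right)} = O Q$
$\sqrt{-2393 + U{\left(L,15 \right)}} = \sqrt{-2393 + 15 \cdot 33} = \sqrt{-2393 + 495} = \sqrt{-1898} = i \sqrt{1898}$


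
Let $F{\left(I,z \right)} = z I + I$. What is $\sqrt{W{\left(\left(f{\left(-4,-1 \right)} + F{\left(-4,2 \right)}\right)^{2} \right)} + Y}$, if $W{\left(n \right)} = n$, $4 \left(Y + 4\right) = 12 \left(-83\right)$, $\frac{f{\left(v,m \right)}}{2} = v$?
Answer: $7 \sqrt{3} \approx 12.124$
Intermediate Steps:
$F{\left(I,z \right)} = I + I z$ ($F{\left(I,z \right)} = I z + I = I + I z$)
$f{\left(v,m \right)} = 2 v$
$Y = -253$ ($Y = -4 + \frac{12 \left(-83\right)}{4} = -4 + \frac{1}{4} \left(-996\right) = -4 - 249 = -253$)
$\sqrt{W{\left(\left(f{\left(-4,-1 \right)} + F{\left(-4,2 \right)}\right)^{2} \right)} + Y} = \sqrt{\left(2 \left(-4\right) - 4 \left(1 + 2\right)\right)^{2} - 253} = \sqrt{\left(-8 - 12\right)^{2} - 253} = \sqrt{\left(-20\right)^{2} - 253} = \sqrt{400 - 253} = \sqrt{147} = 7 \sqrt{3}$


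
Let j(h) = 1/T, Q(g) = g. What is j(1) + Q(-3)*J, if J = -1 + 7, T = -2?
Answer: -37/2 ≈ -18.500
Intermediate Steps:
j(h) = -1/2 (j(h) = 1/(-2) = -1/2)
J = 6
j(1) + Q(-3)*J = -1/2 - 3*6 = -1/2 - 18 = -37/2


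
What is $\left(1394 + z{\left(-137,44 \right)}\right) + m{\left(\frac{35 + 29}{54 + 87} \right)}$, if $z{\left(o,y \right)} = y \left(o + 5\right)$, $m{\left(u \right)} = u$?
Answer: $- \frac{622310}{141} \approx -4413.5$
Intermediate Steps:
$z{\left(o,y \right)} = y \left(5 + o\right)$
$\left(1394 + z{\left(-137,44 \right)}\right) + m{\left(\frac{35 + 29}{54 + 87} \right)} = \left(1394 + 44 \left(5 - 137\right)\right) + \frac{35 + 29}{54 + 87} = \left(1394 + 44 \left(-132\right)\right) + \frac{64}{141} = \left(1394 - 5808\right) + 64 \cdot \frac{1}{141} = -4414 + \frac{64}{141} = - \frac{622310}{141}$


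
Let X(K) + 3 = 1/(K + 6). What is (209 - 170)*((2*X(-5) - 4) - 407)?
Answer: -16185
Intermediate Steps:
X(K) = -3 + 1/(6 + K) (X(K) = -3 + 1/(K + 6) = -3 + 1/(6 + K))
(209 - 170)*((2*X(-5) - 4) - 407) = (209 - 170)*((2*((-17 - 3*(-5))/(6 - 5)) - 4) - 407) = 39*((2*((-17 + 15)/1) - 4) - 407) = 39*((2*(1*(-2)) - 4) - 407) = 39*((2*(-2) - 4) - 407) = 39*((-4 - 4) - 407) = 39*(-8 - 407) = 39*(-415) = -16185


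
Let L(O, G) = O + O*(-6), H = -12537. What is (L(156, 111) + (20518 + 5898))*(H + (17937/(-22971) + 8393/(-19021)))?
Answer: -3601097349805028/11203369 ≈ -3.2143e+8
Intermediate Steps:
L(O, G) = -5*O (L(O, G) = O - 6*O = -5*O)
(L(156, 111) + (20518 + 5898))*(H + (17937/(-22971) + 8393/(-19021))) = (-5*156 + (20518 + 5898))*(-12537 + (17937/(-22971) + 8393/(-19021))) = (-780 + 26416)*(-12537 + (17937*(-1/22971) + 8393*(-1/19021))) = 25636*(-12537 + (-5979/7657 - 8393/19021)) = 25636*(-12537 - 177991760/145643797) = 25636*(-1826114274749/145643797) = -3601097349805028/11203369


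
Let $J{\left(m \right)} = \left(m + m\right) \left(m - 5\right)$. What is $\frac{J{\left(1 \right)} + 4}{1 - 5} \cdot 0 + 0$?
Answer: $0$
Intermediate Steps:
$J{\left(m \right)} = 2 m \left(-5 + m\right)$
$\frac{J{\left(1 \right)} + 4}{1 - 5} \cdot 0 + 0 = \frac{2 \cdot 1 \left(-5 + 1\right) + 4}{1 - 5} \cdot 0 + 0 = \frac{2 \cdot 1 \left(-4\right) + 4}{-4} \cdot 0 + 0 = \left(-8 + 4\right) \left(- \frac{1}{4}\right) 0 + 0 = \left(-4\right) \left(- \frac{1}{4}\right) 0 + 0 = 1 \cdot 0 + 0 = 0 + 0 = 0$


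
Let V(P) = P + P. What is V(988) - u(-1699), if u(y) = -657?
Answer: 2633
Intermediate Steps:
V(P) = 2*P
V(988) - u(-1699) = 2*988 - 1*(-657) = 1976 + 657 = 2633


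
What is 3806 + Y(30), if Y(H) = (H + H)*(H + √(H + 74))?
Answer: 5606 + 120*√26 ≈ 6217.9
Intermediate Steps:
Y(H) = 2*H*(H + √(74 + H)) (Y(H) = (2*H)*(H + √(74 + H)) = 2*H*(H + √(74 + H)))
3806 + Y(30) = 3806 + 2*30*(30 + √(74 + 30)) = 3806 + 2*30*(30 + √104) = 3806 + 2*30*(30 + 2*√26) = 3806 + (1800 + 120*√26) = 5606 + 120*√26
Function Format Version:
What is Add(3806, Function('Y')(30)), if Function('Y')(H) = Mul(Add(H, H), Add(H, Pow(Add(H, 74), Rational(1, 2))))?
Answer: Add(5606, Mul(120, Pow(26, Rational(1, 2)))) ≈ 6217.9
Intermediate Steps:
Function('Y')(H) = Mul(2, H, Add(H, Pow(Add(74, H), Rational(1, 2)))) (Function('Y')(H) = Mul(Mul(2, H), Add(H, Pow(Add(74, H), Rational(1, 2)))) = Mul(2, H, Add(H, Pow(Add(74, H), Rational(1, 2)))))
Add(3806, Function('Y')(30)) = Add(3806, Mul(2, 30, Add(30, Pow(Add(74, 30), Rational(1, 2))))) = Add(3806, Mul(2, 30, Add(30, Pow(104, Rational(1, 2))))) = Add(3806, Mul(2, 30, Add(30, Mul(2, Pow(26, Rational(1, 2)))))) = Add(3806, Add(1800, Mul(120, Pow(26, Rational(1, 2))))) = Add(5606, Mul(120, Pow(26, Rational(1, 2))))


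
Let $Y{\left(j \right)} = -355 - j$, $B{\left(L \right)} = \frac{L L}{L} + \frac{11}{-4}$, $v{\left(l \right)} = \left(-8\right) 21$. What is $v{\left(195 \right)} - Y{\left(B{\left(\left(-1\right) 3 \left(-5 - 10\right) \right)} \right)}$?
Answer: $\frac{917}{4} \approx 229.25$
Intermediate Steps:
$v{\left(l \right)} = -168$
$B{\left(L \right)} = - \frac{11}{4} + L$ ($B{\left(L \right)} = \frac{L^{2}}{L} + 11 \left(- \frac{1}{4}\right) = L - \frac{11}{4} = - \frac{11}{4} + L$)
$v{\left(195 \right)} - Y{\left(B{\left(\left(-1\right) 3 \left(-5 - 10\right) \right)} \right)} = -168 - \left(-355 - \left(- \frac{11}{4} + \left(-1\right) 3 \left(-5 - 10\right)\right)\right) = -168 - \left(-355 - \left(- \frac{11}{4} - 3 \left(-5 - 10\right)\right)\right) = -168 - \left(-355 - \left(- \frac{11}{4} - -45\right)\right) = -168 - \left(-355 - \left(- \frac{11}{4} + 45\right)\right) = -168 - \left(-355 - \frac{169}{4}\right) = -168 - - \frac{1589}{4} = -168 + \frac{1589}{4} = \frac{917}{4}$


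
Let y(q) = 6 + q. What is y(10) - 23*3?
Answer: -53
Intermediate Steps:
y(10) - 23*3 = (6 + 10) - 23*3 = 16 - 69 = -53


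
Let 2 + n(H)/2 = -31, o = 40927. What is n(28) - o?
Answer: -40993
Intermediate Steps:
n(H) = -66 (n(H) = -4 + 2*(-31) = -4 - 62 = -66)
n(28) - o = -66 - 1*40927 = -66 - 40927 = -40993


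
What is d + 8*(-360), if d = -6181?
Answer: -9061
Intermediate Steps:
d + 8*(-360) = -6181 + 8*(-360) = -6181 - 2880 = -9061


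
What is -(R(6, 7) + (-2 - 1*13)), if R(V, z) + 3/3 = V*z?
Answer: -26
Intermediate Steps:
R(V, z) = -1 + V*z
-(R(6, 7) + (-2 - 1*13)) = -((-1 + 6*7) + (-2 - 1*13)) = -((-1 + 42) + (-2 - 13)) = -(41 - 15) = -1*26 = -26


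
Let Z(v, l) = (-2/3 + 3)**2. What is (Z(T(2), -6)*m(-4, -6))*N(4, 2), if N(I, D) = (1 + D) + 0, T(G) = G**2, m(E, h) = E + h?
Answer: -490/3 ≈ -163.33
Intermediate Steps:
N(I, D) = 1 + D
Z(v, l) = 49/9 (Z(v, l) = (-2*1/3 + 3)**2 = (-2/3 + 3)**2 = (7/3)**2 = 49/9)
(Z(T(2), -6)*m(-4, -6))*N(4, 2) = (49*(-4 - 6)/9)*(1 + 2) = ((49/9)*(-10))*3 = -490/9*3 = -490/3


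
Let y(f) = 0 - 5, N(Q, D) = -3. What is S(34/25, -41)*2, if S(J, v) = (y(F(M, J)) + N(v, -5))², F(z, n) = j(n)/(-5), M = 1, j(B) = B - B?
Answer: 128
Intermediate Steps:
j(B) = 0
F(z, n) = 0 (F(z, n) = 0/(-5) = 0*(-⅕) = 0)
y(f) = -5
S(J, v) = 64 (S(J, v) = (-5 - 3)² = (-8)² = 64)
S(34/25, -41)*2 = 64*2 = 128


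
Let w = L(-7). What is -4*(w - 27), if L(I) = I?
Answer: 136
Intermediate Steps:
w = -7
-4*(w - 27) = -4*(-7 - 27) = -4*(-34) = 136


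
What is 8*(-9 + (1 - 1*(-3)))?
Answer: -40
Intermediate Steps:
8*(-9 + (1 - 1*(-3))) = 8*(-9 + (1 + 3)) = 8*(-9 + 4) = 8*(-5) = -40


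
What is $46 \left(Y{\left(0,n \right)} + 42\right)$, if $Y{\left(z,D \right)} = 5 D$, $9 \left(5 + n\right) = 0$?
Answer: $782$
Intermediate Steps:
$n = -5$ ($n = -5 + \frac{1}{9} \cdot 0 = -5 + 0 = -5$)
$46 \left(Y{\left(0,n \right)} + 42\right) = 46 \left(5 \left(-5\right) + 42\right) = 46 \left(-25 + 42\right) = 46 \cdot 17 = 782$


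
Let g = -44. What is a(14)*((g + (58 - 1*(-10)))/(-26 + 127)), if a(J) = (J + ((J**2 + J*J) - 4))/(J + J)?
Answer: 2412/707 ≈ 3.4116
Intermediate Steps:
a(J) = (-4 + J + 2*J**2)/(2*J) (a(J) = (J + ((J**2 + J**2) - 4))/((2*J)) = (J + (2*J**2 - 4))*(1/(2*J)) = (J + (-4 + 2*J**2))*(1/(2*J)) = (-4 + J + 2*J**2)*(1/(2*J)) = (-4 + J + 2*J**2)/(2*J))
a(14)*((g + (58 - 1*(-10)))/(-26 + 127)) = (1/2 + 14 - 2/14)*((-44 + (58 - 1*(-10)))/(-26 + 127)) = (1/2 + 14 - 2*1/14)*((-44 + (58 + 10))/101) = (1/2 + 14 - 1/7)*((-44 + 68)*(1/101)) = 201*(24*(1/101))/14 = (201/14)*(24/101) = 2412/707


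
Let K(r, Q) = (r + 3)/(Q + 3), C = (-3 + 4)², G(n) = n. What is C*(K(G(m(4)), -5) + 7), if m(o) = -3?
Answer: 7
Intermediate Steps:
C = 1 (C = 1² = 1)
K(r, Q) = (3 + r)/(3 + Q)
C*(K(G(m(4)), -5) + 7) = 1*((3 - 3)/(3 - 5) + 7) = 1*(0/(-2) + 7) = 1*(-½*0 + 7) = 1*(0 + 7) = 1*7 = 7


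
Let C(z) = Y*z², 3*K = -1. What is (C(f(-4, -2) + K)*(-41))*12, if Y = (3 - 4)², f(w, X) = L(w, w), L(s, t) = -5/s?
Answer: -4961/12 ≈ -413.42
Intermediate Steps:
K = -⅓ (K = (⅓)*(-1) = -⅓ ≈ -0.33333)
f(w, X) = -5/w
Y = 1 (Y = (-1)² = 1)
C(z) = z² (C(z) = 1*z² = z²)
(C(f(-4, -2) + K)*(-41))*12 = ((-5/(-4) - ⅓)²*(-41))*12 = ((-5*(-¼) - ⅓)²*(-41))*12 = ((5/4 - ⅓)²*(-41))*12 = ((11/12)²*(-41))*12 = ((121/144)*(-41))*12 = -4961/144*12 = -4961/12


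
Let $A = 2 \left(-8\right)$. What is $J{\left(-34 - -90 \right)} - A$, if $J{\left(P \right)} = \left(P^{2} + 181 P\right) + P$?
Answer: $13344$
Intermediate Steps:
$J{\left(P \right)} = P^{2} + 182 P$
$A = -16$
$J{\left(-34 - -90 \right)} - A = \left(-34 - -90\right) \left(182 - -56\right) - -16 = \left(-34 + 90\right) \left(182 + \left(-34 + 90\right)\right) + 16 = 56 \left(182 + 56\right) + 16 = 56 \cdot 238 + 16 = 13328 + 16 = 13344$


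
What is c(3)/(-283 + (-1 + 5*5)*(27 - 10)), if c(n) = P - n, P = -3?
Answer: -6/125 ≈ -0.048000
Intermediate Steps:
c(n) = -3 - n
c(3)/(-283 + (-1 + 5*5)*(27 - 10)) = (-3 - 1*3)/(-283 + (-1 + 5*5)*(27 - 10)) = (-3 - 3)/(-283 + (-1 + 25)*17) = -6/(-283 + 24*17) = -6/(-283 + 408) = -6/125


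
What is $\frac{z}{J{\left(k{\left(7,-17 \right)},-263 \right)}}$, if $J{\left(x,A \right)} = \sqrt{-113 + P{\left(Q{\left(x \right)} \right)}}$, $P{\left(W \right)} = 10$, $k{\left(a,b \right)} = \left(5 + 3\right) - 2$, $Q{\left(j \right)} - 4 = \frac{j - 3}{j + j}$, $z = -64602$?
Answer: $\frac{64602 i \sqrt{103}}{103} \approx 6365.4 i$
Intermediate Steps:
$Q{\left(j \right)} = 4 + \frac{-3 + j}{2 j}$ ($Q{\left(j \right)} = 4 + \frac{j - 3}{j + j} = 4 + \frac{-3 + j}{2 j}$)
$k{\left(a,b \right)} = 6$ ($k{\left(a,b \right)} = 8 - 2 = 6$)
$J{\left(x,A \right)} = i \sqrt{103}$ ($J{\left(x,A \right)} = \sqrt{-113 + 10} = \sqrt{-103} = i \sqrt{103}$)
$\frac{z}{J{\left(k{\left(7,-17 \right)},-263 \right)}} = - \frac{64602}{i \sqrt{103}} = - 64602 \left(- \frac{i \sqrt{103}}{103}\right) = \frac{64602 i \sqrt{103}}{103}$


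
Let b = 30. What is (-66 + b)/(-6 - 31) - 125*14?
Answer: -64714/37 ≈ -1749.0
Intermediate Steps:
(-66 + b)/(-6 - 31) - 125*14 = (-66 + 30)/(-6 - 31) - 125*14 = -36/(-37) - 1750 = -36*(-1/37) - 1750 = 36/37 - 1750 = -64714/37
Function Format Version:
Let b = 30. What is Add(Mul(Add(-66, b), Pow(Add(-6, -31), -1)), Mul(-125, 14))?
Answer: Rational(-64714, 37) ≈ -1749.0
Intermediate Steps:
Add(Mul(Add(-66, b), Pow(Add(-6, -31), -1)), Mul(-125, 14)) = Add(Mul(Add(-66, 30), Pow(Add(-6, -31), -1)), Mul(-125, 14)) = Add(Mul(-36, Pow(-37, -1)), -1750) = Add(Mul(-36, Rational(-1, 37)), -1750) = Add(Rational(36, 37), -1750) = Rational(-64714, 37)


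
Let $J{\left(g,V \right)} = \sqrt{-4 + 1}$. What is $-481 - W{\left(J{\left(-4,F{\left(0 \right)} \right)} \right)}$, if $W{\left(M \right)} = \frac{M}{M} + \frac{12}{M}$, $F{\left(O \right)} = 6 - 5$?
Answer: $-482 + 4 i \sqrt{3} \approx -482.0 + 6.9282 i$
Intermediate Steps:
$F{\left(O \right)} = 1$
$J{\left(g,V \right)} = i \sqrt{3}$ ($J{\left(g,V \right)} = \sqrt{-3} = i \sqrt{3}$)
$W{\left(M \right)} = 1 + \frac{12}{M}$
$-481 - W{\left(J{\left(-4,F{\left(0 \right)} \right)} \right)} = -481 - \frac{12 + i \sqrt{3}}{i \sqrt{3}} = -481 - - \frac{i \sqrt{3}}{3} \left(12 + i \sqrt{3}\right) = -481 - - \frac{i \sqrt{3} \left(12 + i \sqrt{3}\right)}{3} = -481 + \frac{i \sqrt{3} \left(12 + i \sqrt{3}\right)}{3}$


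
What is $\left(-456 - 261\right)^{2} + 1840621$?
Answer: $2354710$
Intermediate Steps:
$\left(-456 - 261\right)^{2} + 1840621 = \left(-717\right)^{2} + 1840621 = 514089 + 1840621 = 2354710$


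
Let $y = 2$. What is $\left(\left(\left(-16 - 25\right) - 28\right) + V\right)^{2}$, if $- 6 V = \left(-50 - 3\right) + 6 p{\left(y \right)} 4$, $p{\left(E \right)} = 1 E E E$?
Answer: $\frac{305809}{36} \approx 8494.7$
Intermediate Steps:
$p{\left(E \right)} = E^{3}$ ($p{\left(E \right)} = E E E = E^{2} E = E^{3}$)
$V = - \frac{139}{6}$ ($V = - \frac{\left(-50 - 3\right) + 6 \cdot 2^{3} \cdot 4}{6} = - \frac{-53 + 6 \cdot 8 \cdot 4}{6} = - \frac{-53 + 48 \cdot 4}{6} = - \frac{-53 + 192}{6} = \left(- \frac{1}{6}\right) 139 = - \frac{139}{6} \approx -23.167$)
$\left(\left(\left(-16 - 25\right) - 28\right) + V\right)^{2} = \left(\left(\left(-16 - 25\right) - 28\right) - \frac{139}{6}\right)^{2} = \left(\left(-41 - 28\right) - \frac{139}{6}\right)^{2} = \left(-69 - \frac{139}{6}\right)^{2} = \left(- \frac{553}{6}\right)^{2} = \frac{305809}{36}$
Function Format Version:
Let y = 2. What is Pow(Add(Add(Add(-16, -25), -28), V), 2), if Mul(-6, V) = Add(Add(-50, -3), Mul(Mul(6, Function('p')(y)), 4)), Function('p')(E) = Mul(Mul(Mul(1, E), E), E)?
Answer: Rational(305809, 36) ≈ 8494.7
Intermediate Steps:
Function('p')(E) = Pow(E, 3) (Function('p')(E) = Mul(Mul(E, E), E) = Mul(Pow(E, 2), E) = Pow(E, 3))
V = Rational(-139, 6) (V = Mul(Rational(-1, 6), Add(Add(-50, -3), Mul(Mul(6, Pow(2, 3)), 4))) = Mul(Rational(-1, 6), Add(-53, Mul(Mul(6, 8), 4))) = Mul(Rational(-1, 6), Add(-53, Mul(48, 4))) = Mul(Rational(-1, 6), Add(-53, 192)) = Mul(Rational(-1, 6), 139) = Rational(-139, 6) ≈ -23.167)
Pow(Add(Add(Add(-16, -25), -28), V), 2) = Pow(Add(Add(Add(-16, -25), -28), Rational(-139, 6)), 2) = Pow(Add(Add(-41, -28), Rational(-139, 6)), 2) = Pow(Add(-69, Rational(-139, 6)), 2) = Pow(Rational(-553, 6), 2) = Rational(305809, 36)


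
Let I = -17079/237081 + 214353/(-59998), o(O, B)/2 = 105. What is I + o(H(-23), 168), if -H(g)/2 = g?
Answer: 978425765515/4741461946 ≈ 206.36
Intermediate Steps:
H(g) = -2*g
o(O, B) = 210 (o(O, B) = 2*105 = 210)
I = -17281243145/4741461946 (I = -17079*1/237081 + 214353*(-1/59998) = -5693/79027 - 214353/59998 = -17281243145/4741461946 ≈ -3.6447)
I + o(H(-23), 168) = -17281243145/4741461946 + 210 = 978425765515/4741461946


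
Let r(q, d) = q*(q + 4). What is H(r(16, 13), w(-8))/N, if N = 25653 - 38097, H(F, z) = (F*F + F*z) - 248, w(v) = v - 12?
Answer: -23938/3111 ≈ -7.6946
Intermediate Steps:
w(v) = -12 + v
r(q, d) = q*(4 + q)
H(F, z) = -248 + F² + F*z (H(F, z) = (F² + F*z) - 248 = -248 + F² + F*z)
N = -12444
H(r(16, 13), w(-8))/N = (-248 + (16*(4 + 16))² + (16*(4 + 16))*(-12 - 8))/(-12444) = (-248 + (16*20)² + (16*20)*(-20))*(-1/12444) = (-248 + 320² + 320*(-20))*(-1/12444) = (-248 + 102400 - 6400)*(-1/12444) = 95752*(-1/12444) = -23938/3111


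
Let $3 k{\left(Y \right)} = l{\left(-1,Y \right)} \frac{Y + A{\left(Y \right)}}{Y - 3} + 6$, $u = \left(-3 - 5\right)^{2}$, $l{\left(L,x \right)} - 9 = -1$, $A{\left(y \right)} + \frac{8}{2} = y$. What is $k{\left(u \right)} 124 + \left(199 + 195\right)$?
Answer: $\frac{240494}{183} \approx 1314.2$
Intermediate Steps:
$A{\left(y \right)} = -4 + y$
$l{\left(L,x \right)} = 8$ ($l{\left(L,x \right)} = 9 - 1 = 8$)
$u = 64$ ($u = \left(-8\right)^{2} = 64$)
$k{\left(Y \right)} = 2 + \frac{8 \left(-4 + 2 Y\right)}{3 \left(-3 + Y\right)}$ ($k{\left(Y \right)} = \frac{8 \frac{Y + \left(-4 + Y\right)}{Y - 3} + 6}{3} = \frac{8 \frac{-4 + 2 Y}{-3 + Y} + 6}{3} = \frac{\frac{8 \left(-4 + 2 Y\right)}{-3 + Y} + 6}{3} = \frac{6 + \frac{8 \left(-4 + 2 Y\right)}{-3 + Y}}{3} = 2 + \frac{8 \left(-4 + 2 Y\right)}{3 \left(-3 + Y\right)}$)
$k{\left(u \right)} 124 + \left(199 + 195\right) = \frac{2 \left(-25 + 11 \cdot 64\right)}{3 \left(-3 + 64\right)} 124 + \left(199 + 195\right) = \frac{2 \left(-25 + 704\right)}{3 \cdot 61} \cdot 124 + 394 = \frac{2}{3} \cdot \frac{1}{61} \cdot 679 \cdot 124 + 394 = \frac{1358}{183} \cdot 124 + 394 = \frac{168392}{183} + 394 = \frac{240494}{183}$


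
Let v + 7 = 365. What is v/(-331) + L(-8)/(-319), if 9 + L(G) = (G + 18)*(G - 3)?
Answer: -74813/105589 ≈ -0.70853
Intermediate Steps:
v = 358 (v = -7 + 365 = 358)
L(G) = -9 + (-3 + G)*(18 + G) (L(G) = -9 + (G + 18)*(G - 3) = -9 + (18 + G)*(-3 + G) = -9 + (-3 + G)*(18 + G))
v/(-331) + L(-8)/(-319) = 358/(-331) + (-63 + (-8)² + 15*(-8))/(-319) = 358*(-1/331) + (-63 + 64 - 120)*(-1/319) = -358/331 - 119*(-1/319) = -358/331 + 119/319 = -74813/105589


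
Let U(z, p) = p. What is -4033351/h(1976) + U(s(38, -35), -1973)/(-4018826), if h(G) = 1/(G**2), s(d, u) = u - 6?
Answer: -63290583798033875403/4018826 ≈ -1.5749e+13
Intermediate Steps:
s(d, u) = -6 + u
h(G) = G**(-2)
-4033351/h(1976) + U(s(38, -35), -1973)/(-4018826) = -4033351/(1976**(-2)) - 1973/(-4018826) = -4033351/1/3904576 - 1973*(-1/4018826) = -4033351*3904576 + 1973/4018826 = -15748525514176 + 1973/4018826 = -63290583798033875403/4018826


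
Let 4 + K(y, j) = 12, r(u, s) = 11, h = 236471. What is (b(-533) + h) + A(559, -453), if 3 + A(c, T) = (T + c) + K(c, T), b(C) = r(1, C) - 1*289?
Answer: 236304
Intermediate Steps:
b(C) = -278 (b(C) = 11 - 1*289 = 11 - 289 = -278)
K(y, j) = 8 (K(y, j) = -4 + 12 = 8)
A(c, T) = 5 + T + c (A(c, T) = -3 + ((T + c) + 8) = -3 + (8 + T + c) = 5 + T + c)
(b(-533) + h) + A(559, -453) = (-278 + 236471) + (5 - 453 + 559) = 236193 + 111 = 236304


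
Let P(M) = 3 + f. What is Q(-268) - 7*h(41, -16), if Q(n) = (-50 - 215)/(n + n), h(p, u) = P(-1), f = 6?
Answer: -33503/536 ≈ -62.506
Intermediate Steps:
P(M) = 9 (P(M) = 3 + 6 = 9)
h(p, u) = 9
Q(n) = -265/(2*n) (Q(n) = -265*1/(2*n) = -265/(2*n))
Q(-268) - 7*h(41, -16) = -265/2/(-268) - 7*9 = -265/2*(-1/268) - 63 = 265/536 - 63 = -33503/536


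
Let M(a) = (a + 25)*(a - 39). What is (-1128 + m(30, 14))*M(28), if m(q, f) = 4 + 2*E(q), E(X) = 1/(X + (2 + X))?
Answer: 20313469/31 ≈ 6.5527e+5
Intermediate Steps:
E(X) = 1/(2 + 2*X)
M(a) = (-39 + a)*(25 + a) (M(a) = (25 + a)*(-39 + a) = (-39 + a)*(25 + a))
m(q, f) = 4 + 1/(1 + q) (m(q, f) = 4 + 2*(1/(2*(1 + q))) = 4 + 1/(1 + q))
(-1128 + m(30, 14))*M(28) = (-1128 + (5 + 4*30)/(1 + 30))*(-975 + 28² - 14*28) = (-1128 + (5 + 120)/31)*(-975 + 784 - 392) = (-1128 + (1/31)*125)*(-583) = (-1128 + 125/31)*(-583) = -34843/31*(-583) = 20313469/31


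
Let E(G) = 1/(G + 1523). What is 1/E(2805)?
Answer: 4328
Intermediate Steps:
E(G) = 1/(1523 + G)
1/E(2805) = 1/(1/(1523 + 2805)) = 1/(1/4328) = 4328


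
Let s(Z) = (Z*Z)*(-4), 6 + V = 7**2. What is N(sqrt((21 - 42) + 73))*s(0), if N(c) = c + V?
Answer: 0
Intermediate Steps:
V = 43 (V = -6 + 7**2 = -6 + 49 = 43)
s(Z) = -4*Z**2 (s(Z) = Z**2*(-4) = -4*Z**2)
N(c) = 43 + c (N(c) = c + 43 = 43 + c)
N(sqrt((21 - 42) + 73))*s(0) = (43 + sqrt((21 - 42) + 73))*(-4*0**2) = (43 + sqrt(-21 + 73))*(-4*0) = (43 + sqrt(52))*0 = (43 + 2*sqrt(13))*0 = 0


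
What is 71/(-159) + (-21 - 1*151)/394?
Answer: -27661/31323 ≈ -0.88309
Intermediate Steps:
71/(-159) + (-21 - 1*151)/394 = 71*(-1/159) + (-21 - 151)*(1/394) = -71/159 - 172*1/394 = -71/159 - 86/197 = -27661/31323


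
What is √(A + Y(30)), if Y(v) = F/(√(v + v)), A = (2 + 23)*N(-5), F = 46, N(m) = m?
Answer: √(-28125 + 345*√15)/15 ≈ 10.912*I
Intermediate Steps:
A = -125 (A = (2 + 23)*(-5) = 25*(-5) = -125)
Y(v) = 23*√2/√v (Y(v) = 46/(√(v + v)) = 46/(√(2*v)) = 46/((√2*√v)) = 46*(√2/(2*√v)) = 23*√2/√v)
√(A + Y(30)) = √(-125 + 23*√2/√30) = √(-125 + 23*√2*(√30/30)) = √(-125 + 23*√15/15)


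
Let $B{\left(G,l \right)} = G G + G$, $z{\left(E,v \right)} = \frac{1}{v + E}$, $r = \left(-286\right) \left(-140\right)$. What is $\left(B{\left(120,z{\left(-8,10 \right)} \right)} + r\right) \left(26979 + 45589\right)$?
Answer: $3959310080$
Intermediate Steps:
$r = 40040$
$z{\left(E,v \right)} = \frac{1}{E + v}$
$B{\left(G,l \right)} = G + G^{2}$ ($B{\left(G,l \right)} = G^{2} + G = G + G^{2}$)
$\left(B{\left(120,z{\left(-8,10 \right)} \right)} + r\right) \left(26979 + 45589\right) = \left(120 \left(1 + 120\right) + 40040\right) \left(26979 + 45589\right) = \left(120 \cdot 121 + 40040\right) 72568 = \left(14520 + 40040\right) 72568 = 54560 \cdot 72568 = 3959310080$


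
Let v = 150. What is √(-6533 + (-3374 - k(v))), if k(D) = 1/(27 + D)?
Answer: 2*I*√77594145/177 ≈ 99.534*I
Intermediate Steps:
√(-6533 + (-3374 - k(v))) = √(-6533 + (-3374 - 1/(27 + 150))) = √(-6533 + (-3374 - 1/177)) = √(-6533 - 597199/177) = √(-1753540/177) = 2*I*√77594145/177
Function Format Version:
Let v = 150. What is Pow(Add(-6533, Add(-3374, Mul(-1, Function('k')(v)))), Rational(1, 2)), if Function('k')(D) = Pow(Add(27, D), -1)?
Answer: Mul(Rational(2, 177), I, Pow(77594145, Rational(1, 2))) ≈ Mul(99.534, I)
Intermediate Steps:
Pow(Add(-6533, Add(-3374, Mul(-1, Function('k')(v)))), Rational(1, 2)) = Pow(Add(-6533, Add(-3374, Mul(-1, Pow(Add(27, 150), -1)))), Rational(1, 2)) = Pow(Add(-6533, Add(-3374, Mul(-1, Pow(177, -1)))), Rational(1, 2)) = Pow(Add(-6533, Add(-3374, Mul(-1, Rational(1, 177)))), Rational(1, 2)) = Pow(Add(-6533, Add(-3374, Rational(-1, 177))), Rational(1, 2)) = Pow(Add(-6533, Rational(-597199, 177)), Rational(1, 2)) = Pow(Rational(-1753540, 177), Rational(1, 2)) = Mul(Rational(2, 177), I, Pow(77594145, Rational(1, 2)))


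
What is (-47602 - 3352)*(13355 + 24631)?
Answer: -1935538644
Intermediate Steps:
(-47602 - 3352)*(13355 + 24631) = -50954*37986 = -1935538644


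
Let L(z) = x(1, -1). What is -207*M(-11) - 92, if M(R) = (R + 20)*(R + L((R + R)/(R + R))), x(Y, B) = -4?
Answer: 27853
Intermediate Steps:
L(z) = -4
M(R) = (-4 + R)*(20 + R) (M(R) = (R + 20)*(R - 4) = (20 + R)*(-4 + R) = (-4 + R)*(20 + R))
-207*M(-11) - 92 = -207*(-80 + (-11)² + 16*(-11)) - 92 = -207*(-80 + 121 - 176) - 92 = -207*(-135) - 92 = 27945 - 92 = 27853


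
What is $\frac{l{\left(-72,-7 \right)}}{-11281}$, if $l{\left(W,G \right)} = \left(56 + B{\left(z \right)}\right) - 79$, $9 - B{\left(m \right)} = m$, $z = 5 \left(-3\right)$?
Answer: $- \frac{1}{11281} \approx -8.8645 \cdot 10^{-5}$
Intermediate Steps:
$z = -15$
$B{\left(m \right)} = 9 - m$
$l{\left(W,G \right)} = 1$ ($l{\left(W,G \right)} = \left(56 + \left(9 - -15\right)\right) - 79 = \left(56 + \left(9 + 15\right)\right) - 79 = \left(56 + 24\right) - 79 = 80 - 79 = 1$)
$\frac{l{\left(-72,-7 \right)}}{-11281} = 1 \frac{1}{-11281} = 1 \left(- \frac{1}{11281}\right) = - \frac{1}{11281}$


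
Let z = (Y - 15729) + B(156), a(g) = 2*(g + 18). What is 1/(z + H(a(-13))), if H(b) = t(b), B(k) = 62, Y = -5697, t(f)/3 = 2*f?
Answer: -1/21304 ≈ -4.6940e-5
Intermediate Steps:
t(f) = 6*f (t(f) = 3*(2*f) = 6*f)
a(g) = 36 + 2*g (a(g) = 2*(18 + g) = 36 + 2*g)
H(b) = 6*b
z = -21364 (z = (-5697 - 15729) + 62 = -21426 + 62 = -21364)
1/(z + H(a(-13))) = 1/(-21364 + 6*(36 + 2*(-13))) = 1/(-21364 + 6*(36 - 26)) = 1/(-21364 + 6*10) = 1/(-21364 + 60) = 1/(-21304) = -1/21304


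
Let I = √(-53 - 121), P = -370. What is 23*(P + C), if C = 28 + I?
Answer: -7866 + 23*I*√174 ≈ -7866.0 + 303.39*I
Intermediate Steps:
I = I*√174 (I = √(-174) = I*√174 ≈ 13.191*I)
C = 28 + I*√174 ≈ 28.0 + 13.191*I
23*(P + C) = 23*(-370 + (28 + I*√174)) = 23*(-342 + I*√174) = -7866 + 23*I*√174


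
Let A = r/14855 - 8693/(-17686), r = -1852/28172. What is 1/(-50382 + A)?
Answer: -1850375907790/93224729500075253 ≈ -1.9849e-5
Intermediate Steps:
r = -463/7043 (r = -1852*1/28172 = -463/7043 ≈ -0.065739)
A = 909486200527/1850375907790 (A = -463/7043/14855 - 8693/(-17686) = -463/7043*1/14855 - 8693*(-1/17686) = -463/104623765 + 8693/17686 = 909486200527/1850375907790 ≈ 0.49151)
1/(-50382 + A) = 1/(-50382 + 909486200527/1850375907790) = 1/(-93224729500075253/1850375907790) = -1850375907790/93224729500075253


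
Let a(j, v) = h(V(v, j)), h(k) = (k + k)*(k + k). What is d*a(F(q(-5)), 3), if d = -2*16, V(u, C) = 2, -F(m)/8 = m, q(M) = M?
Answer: -512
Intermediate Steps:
F(m) = -8*m
h(k) = 4*k² (h(k) = (2*k)*(2*k) = 4*k²)
d = -32
a(j, v) = 16 (a(j, v) = 4*2² = 4*4 = 16)
d*a(F(q(-5)), 3) = -32*16 = -512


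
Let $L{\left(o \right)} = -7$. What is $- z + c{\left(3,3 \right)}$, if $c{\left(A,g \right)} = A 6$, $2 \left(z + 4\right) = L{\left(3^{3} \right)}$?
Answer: $\frac{51}{2} \approx 25.5$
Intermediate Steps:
$z = - \frac{15}{2}$ ($z = -4 + \frac{1}{2} \left(-7\right) = -4 - \frac{7}{2} = - \frac{15}{2} \approx -7.5$)
$c{\left(A,g \right)} = 6 A$
$- z + c{\left(3,3 \right)} = \left(-1\right) \left(- \frac{15}{2}\right) + 6 \cdot 3 = \frac{15}{2} + 18 = \frac{51}{2}$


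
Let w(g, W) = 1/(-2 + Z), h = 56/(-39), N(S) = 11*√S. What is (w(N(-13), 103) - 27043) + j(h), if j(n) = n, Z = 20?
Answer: -6328385/234 ≈ -27044.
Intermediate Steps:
h = -56/39 (h = 56*(-1/39) = -56/39 ≈ -1.4359)
w(g, W) = 1/18 (w(g, W) = 1/(-2 + 20) = 1/18)
(w(N(-13), 103) - 27043) + j(h) = (1/18 - 27043) - 56/39 = -486773/18 - 56/39 = -6328385/234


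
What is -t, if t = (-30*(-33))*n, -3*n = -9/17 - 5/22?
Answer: -4245/17 ≈ -249.71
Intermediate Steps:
n = 283/1122 (n = -(-9/17 - 5/22)/3 = -⅓*(-283/374) = 283/1122 ≈ 0.25223)
t = 4245/17 (t = -30*(-33)*(283/1122) = 990*(283/1122) = 4245/17 ≈ 249.71)
-t = -1*4245/17 = -4245/17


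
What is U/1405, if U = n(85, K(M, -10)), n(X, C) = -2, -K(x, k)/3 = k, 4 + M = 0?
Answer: -2/1405 ≈ -0.0014235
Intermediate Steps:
M = -4 (M = -4 + 0 = -4)
K(x, k) = -3*k
U = -2
U/1405 = -2/1405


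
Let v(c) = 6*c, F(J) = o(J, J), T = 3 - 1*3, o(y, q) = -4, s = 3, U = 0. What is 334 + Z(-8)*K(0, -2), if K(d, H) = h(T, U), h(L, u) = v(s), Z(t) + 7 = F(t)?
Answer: 136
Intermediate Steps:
T = 0 (T = 3 - 3 = 0)
F(J) = -4
Z(t) = -11 (Z(t) = -7 - 4 = -11)
h(L, u) = 18 (h(L, u) = 6*3 = 18)
K(d, H) = 18
334 + Z(-8)*K(0, -2) = 334 - 11*18 = 334 - 198 = 136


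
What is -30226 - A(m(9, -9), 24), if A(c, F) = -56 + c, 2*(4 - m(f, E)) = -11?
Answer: -60359/2 ≈ -30180.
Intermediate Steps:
m(f, E) = 19/2 (m(f, E) = 4 - ½*(-11) = 4 + 11/2 = 19/2)
-30226 - A(m(9, -9), 24) = -30226 - (-56 + 19/2) = -30226 - 1*(-93/2) = -30226 + 93/2 = -60359/2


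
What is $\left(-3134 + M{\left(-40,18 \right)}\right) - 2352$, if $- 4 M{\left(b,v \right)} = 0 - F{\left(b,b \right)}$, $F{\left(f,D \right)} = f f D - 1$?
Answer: $- \frac{85945}{4} \approx -21486.0$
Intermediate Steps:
$F{\left(f,D \right)} = -1 + D f^{2}$ ($F{\left(f,D \right)} = f^{2} D - 1 = D f^{2} - 1 = -1 + D f^{2}$)
$M{\left(b,v \right)} = - \frac{1}{4} + \frac{b^{3}}{4}$ ($M{\left(b,v \right)} = - \frac{0 - \left(-1 + b b^{2}\right)}{4} = - \frac{0 - \left(-1 + b^{3}\right)}{4} = - \frac{1 - b^{3}}{4} = - \frac{1}{4} + \frac{b^{3}}{4}$)
$\left(-3134 + M{\left(-40,18 \right)}\right) - 2352 = \left(-3134 + \left(- \frac{1}{4} + \frac{\left(-40\right)^{3}}{4}\right)\right) - 2352 = \left(-3134 + \left(- \frac{1}{4} + \frac{1}{4} \left(-64000\right)\right)\right) - 2352 = \left(-3134 - \frac{64001}{4}\right) - 2352 = - \frac{76537}{4} - 2352 = - \frac{85945}{4}$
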